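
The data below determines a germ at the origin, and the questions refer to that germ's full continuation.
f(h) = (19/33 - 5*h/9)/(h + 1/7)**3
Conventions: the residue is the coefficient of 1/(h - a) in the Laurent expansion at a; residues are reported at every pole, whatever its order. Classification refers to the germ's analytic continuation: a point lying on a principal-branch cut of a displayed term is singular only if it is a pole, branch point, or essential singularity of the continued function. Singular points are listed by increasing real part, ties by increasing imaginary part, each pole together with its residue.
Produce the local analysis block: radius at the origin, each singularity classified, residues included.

Denominator factor (h + 1/7)^3: pole of order 3 at -1/7, modulus 1/7.
The radius of convergence is the smallest modulus among the singular points: 1/7.
At the order-3 pole -1/7 set g(h) = (h - (-1/7))^3*f(h) = 19/33 - 5*h/9.
Order-3 pole: residue = g''(a)/2; g''(-1/7) = 0, so the residue is 0.

Radius of convergence at 0: 1/7.
At -1/7: a pole of order 3; residue 0.


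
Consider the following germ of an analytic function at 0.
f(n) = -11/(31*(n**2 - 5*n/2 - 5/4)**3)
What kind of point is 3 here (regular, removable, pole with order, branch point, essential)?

Denominator factors: n**2 - 5*n/2 - 5/4 = 1/4 at n = 3 — none vanishes.
So the germ continues analytically to 3.

The point is a regular point.


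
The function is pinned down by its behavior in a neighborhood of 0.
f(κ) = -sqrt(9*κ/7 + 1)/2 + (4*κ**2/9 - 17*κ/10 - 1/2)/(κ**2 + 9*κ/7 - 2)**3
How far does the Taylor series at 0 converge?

Denominator factor (κ**2 + 9*κ/7 - 2)^3: discriminant 473/49, real irrational roots -9/14 + (1/14)*sqrt(473) and -9/14 - (1/14)*sqrt(473); poles of order 3, moduli -9/14 + (1/14)*sqrt(473) and 9/14 + (1/14)*sqrt(473).
Branch term (-1/2)*sqrt(1 - κ/(-7/9)): its argument vanishes at κ = -7/9, a square-root branch point, modulus 7/9.
The radius of convergence is the smallest modulus among the singular points: 7/9.

The radius of convergence is 7/9.


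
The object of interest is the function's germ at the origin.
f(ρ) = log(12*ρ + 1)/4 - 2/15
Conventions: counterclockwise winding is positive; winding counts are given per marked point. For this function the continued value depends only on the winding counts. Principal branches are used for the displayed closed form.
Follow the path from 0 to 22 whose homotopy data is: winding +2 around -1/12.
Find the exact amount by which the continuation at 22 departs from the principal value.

The rational part is single-valued and drops out of the difference; each branch term changes only by its own monodromy.
(1/4)*log(1 - ρ/(-1/12)): each positive loop around -1/12 adds 2*pi*i to the log, so winding +2 contributes (1/4)*(2)*2*pi*i = pi*i.
Summing the contributions at ρ = 22 gives pi*i.

Continued minus principal equals pi*i.


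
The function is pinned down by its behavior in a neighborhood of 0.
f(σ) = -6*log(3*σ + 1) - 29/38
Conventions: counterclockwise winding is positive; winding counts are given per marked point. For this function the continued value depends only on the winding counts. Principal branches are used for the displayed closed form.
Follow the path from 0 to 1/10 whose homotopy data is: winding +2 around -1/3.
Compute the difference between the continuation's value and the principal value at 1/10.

Continued minus principal equals -(24)*pi*i.

The rational part is single-valued and drops out of the difference; each branch term changes only by its own monodromy.
(-6)*log(1 - σ/(-1/3)): each positive loop around -1/3 adds 2*pi*i to the log, so winding +2 contributes (-6)*(2)*2*pi*i = -(24)*pi*i.
Summing the contributions at σ = 1/10 gives -(24)*pi*i.


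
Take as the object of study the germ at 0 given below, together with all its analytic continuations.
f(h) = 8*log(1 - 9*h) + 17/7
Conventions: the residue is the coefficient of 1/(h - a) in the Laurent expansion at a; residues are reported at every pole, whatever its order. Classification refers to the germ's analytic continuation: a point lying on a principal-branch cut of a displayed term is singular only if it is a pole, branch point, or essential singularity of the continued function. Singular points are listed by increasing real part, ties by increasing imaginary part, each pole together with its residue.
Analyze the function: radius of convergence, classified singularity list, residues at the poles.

Branch term (8)*log(1 - h/(1/9)): its argument vanishes at h = 1/9, a logarithmic branch point, modulus 1/9.
The radius of convergence is the smallest modulus among the singular points: 1/9.

Radius of convergence at 0: 1/9.
At 1/9: a logarithmic branch point.


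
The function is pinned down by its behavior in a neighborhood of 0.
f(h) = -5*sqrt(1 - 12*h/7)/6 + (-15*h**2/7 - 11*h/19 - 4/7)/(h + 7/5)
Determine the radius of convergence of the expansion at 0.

Denominator factor (h + 7/5): pole of order 1 at -7/5, modulus 7/5.
Branch term (-5/6)*sqrt(1 - h/(7/12)): its argument vanishes at h = 7/12, a square-root branch point, modulus 7/12.
The radius of convergence is the smallest modulus among the singular points: 7/12.

The radius of convergence is 7/12.


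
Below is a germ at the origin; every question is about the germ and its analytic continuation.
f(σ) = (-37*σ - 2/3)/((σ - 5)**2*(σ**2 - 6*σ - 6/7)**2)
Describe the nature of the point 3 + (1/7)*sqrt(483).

The denominator factor σ**2 - 6*σ - 6/7 vanishes at 3 + (1/7)*sqrt(483) and appears to the power 2; the numerator there equals -335/3 - (37/7)*sqrt(483), nonzero, and no other factor vanishes.
Hence a pole whose order is the multiplicity, 2.

The point is a pole of order 2.


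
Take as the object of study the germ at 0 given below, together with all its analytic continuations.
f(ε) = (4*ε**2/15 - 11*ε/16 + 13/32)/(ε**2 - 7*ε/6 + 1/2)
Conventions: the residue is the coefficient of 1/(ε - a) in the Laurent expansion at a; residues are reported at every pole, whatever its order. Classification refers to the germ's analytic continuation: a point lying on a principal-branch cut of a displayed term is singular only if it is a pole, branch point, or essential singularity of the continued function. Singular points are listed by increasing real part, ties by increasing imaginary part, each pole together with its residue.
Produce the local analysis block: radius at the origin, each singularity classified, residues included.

Radius of convergence at 0: (1/2)*sqrt(2).
At (7/12) - ((1/12)*sqrt(23))*i: a pole of order 1; residue (-271/1440) + ((461/33120)*sqrt(23))*i.
At (7/12) + ((1/12)*sqrt(23))*i: a pole of order 1; residue (-271/1440) - ((461/33120)*sqrt(23))*i.

Denominator factor (ε**2 - 7*ε/6 + 1/2): discriminant -23/36, complex-conjugate roots (7/12) + ((1/12)*sqrt(23))*i and (7/12) - ((1/12)*sqrt(23))*i; poles of order 1, moduli (1/2)*sqrt(2) and (1/2)*sqrt(2).
The radius of convergence is the smallest modulus among the singular points: (1/2)*sqrt(2).
The factor ε**2 - 7*ε/6 + 1/2 splits as (ε - a)(ε - a') with a = (7/12) - ((1/12)*sqrt(23))*i, a' = (7/12) + ((1/12)*sqrt(23))*i. At the order-1 pole a set g(ε) = (ε - a)*f(ε) = [4*ε**2/15 - 11*ε/16 + 13/32] / (ε - a').
Simple pole: residue = g(a) at a = (7/12) - ((1/12)*sqrt(23))*i, which is (-271/1440) + ((461/33120)*sqrt(23))*i.
The factor ε**2 - 7*ε/6 + 1/2 splits as (ε - a)(ε - a') with a = (7/12) + ((1/12)*sqrt(23))*i, a' = (7/12) - ((1/12)*sqrt(23))*i. At the order-1 pole a set g(ε) = (ε - a)*f(ε) = [4*ε**2/15 - 11*ε/16 + 13/32] / (ε - a').
Simple pole: residue = g(a) at a = (7/12) + ((1/12)*sqrt(23))*i, which is (-271/1440) - ((461/33120)*sqrt(23))*i.
List the singular points by increasing real part (a conjugate pair: the negative imaginary part first).


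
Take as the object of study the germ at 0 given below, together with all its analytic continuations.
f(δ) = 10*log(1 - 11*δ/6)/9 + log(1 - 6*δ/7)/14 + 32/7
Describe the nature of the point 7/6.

The term (1/14)*log(1 - δ/(7/6)) has argument 1 - 7/6/(7/6) = 0 at 7/6: a logarithmic (infinitely-sheeted) branch point; the remaining terms are analytic or single-valued there.

The point is a logarithmic branch point.


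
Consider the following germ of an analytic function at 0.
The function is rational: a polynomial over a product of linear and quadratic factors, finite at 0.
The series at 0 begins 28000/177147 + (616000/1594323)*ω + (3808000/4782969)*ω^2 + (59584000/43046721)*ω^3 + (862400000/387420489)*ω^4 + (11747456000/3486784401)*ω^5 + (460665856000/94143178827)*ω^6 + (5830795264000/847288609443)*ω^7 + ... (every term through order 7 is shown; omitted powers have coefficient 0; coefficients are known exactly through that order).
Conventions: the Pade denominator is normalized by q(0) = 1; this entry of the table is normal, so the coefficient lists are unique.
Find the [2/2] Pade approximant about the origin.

The Pade approximant has numerator coefficients [28000/177147, 140000/432061533, 317800000/3888553797]; denominator coefficients [1, -5957/2439, 10612/7317].

Taylor coefficients needed (read off): a_0 = 28000/177147, a_1 = 616000/1594323, a_2 = 3808000/4782969, a_3 = 59584000/43046721, a_4 = 862400000/387420489.
Write the denominator as Q(ω) = 1 + q1*ω + q2*ω^2. Requiring Q*f - P = O(ω^5) with deg P <= 2 kills the coefficients of ω^3..ω^4 in Q*f:
  ω^3: a_3 + q1*a_2 + q2*a_1 = 0, i.e. 59584000/43046721 + (3808000/4782969)*q1 + (616000/1594323)*q2 = 0.
  ω^4: a_4 + q1*a_3 + q2*a_2 = 0, i.e. 862400000/387420489 + (59584000/43046721)*q1 + (3808000/4782969)*q2 = 0.
Solving this linear system: q1 = -5957/2439, q2 = 10612/7317.
The numerator is Q*f truncated at degree 2: P0 = a_0 = 28000/177147; P1 = a_1 + q1*a_0 = 140000/432061533; P2 = a_2 + q1*a_1 + q2*a_0 = 317800000/3888553797.


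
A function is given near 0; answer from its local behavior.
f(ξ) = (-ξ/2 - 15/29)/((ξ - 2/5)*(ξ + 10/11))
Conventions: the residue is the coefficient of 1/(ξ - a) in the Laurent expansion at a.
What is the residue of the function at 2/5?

The residue is -143/261.

At the order-1 pole 2/5 set g(ξ) = (ξ - (2/5))*f(ξ) = (-ξ/2 - 15/29)/(ξ + 10/11).
Simple pole: residue = g(a) at a = 2/5, which is -143/261.


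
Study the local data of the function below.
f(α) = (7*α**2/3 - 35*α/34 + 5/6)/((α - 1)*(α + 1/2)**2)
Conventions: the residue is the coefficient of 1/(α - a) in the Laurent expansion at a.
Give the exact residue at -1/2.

At the order-2 pole -1/2 set g(α) = (α - (-1/2))^2*f(α) = (7*α**2/3 - 35*α/34 + 5/6)/(α - 1).
Order-2 pole: residue = g'(a); g'(-1/2) = 635/459, so the residue is 635/459.

The residue is 635/459.


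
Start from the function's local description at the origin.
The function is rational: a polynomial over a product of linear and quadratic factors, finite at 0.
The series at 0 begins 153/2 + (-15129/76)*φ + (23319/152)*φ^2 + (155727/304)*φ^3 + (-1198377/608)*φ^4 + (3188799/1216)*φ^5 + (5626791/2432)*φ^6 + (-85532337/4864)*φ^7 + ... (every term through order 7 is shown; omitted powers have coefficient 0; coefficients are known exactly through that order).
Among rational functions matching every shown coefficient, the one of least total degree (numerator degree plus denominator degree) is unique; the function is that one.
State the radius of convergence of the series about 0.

No rational of total degree below 3 reproduces all 8 coefficients; solving the [1/2] Pade equations on them gives f(φ) = (17 - 33*φ/19)/(φ**2 + 5*φ/9 + 2/9), whose expansion matches every shown term.
Denominator factor (φ**2 + 5*φ/9 + 2/9): discriminant -47/81, complex-conjugate roots (-5/18) + ((1/18)*sqrt(47))*i and (-5/18) - ((1/18)*sqrt(47))*i; poles of order 1, moduli (1/3)*sqrt(2) and (1/3)*sqrt(2).
The radius of convergence is the smallest modulus among the singular points: (1/3)*sqrt(2).

The radius of convergence is (1/3)*sqrt(2).


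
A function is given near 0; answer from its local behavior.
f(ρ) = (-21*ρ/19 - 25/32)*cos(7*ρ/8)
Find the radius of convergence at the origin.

The factor cos(7*ρ/8) is entire and contributes no finite singular point.
The polynomial part has no poles.
No finite singular points: the Taylor series at 0 converges everywhere.

The radius of convergence is infinite.


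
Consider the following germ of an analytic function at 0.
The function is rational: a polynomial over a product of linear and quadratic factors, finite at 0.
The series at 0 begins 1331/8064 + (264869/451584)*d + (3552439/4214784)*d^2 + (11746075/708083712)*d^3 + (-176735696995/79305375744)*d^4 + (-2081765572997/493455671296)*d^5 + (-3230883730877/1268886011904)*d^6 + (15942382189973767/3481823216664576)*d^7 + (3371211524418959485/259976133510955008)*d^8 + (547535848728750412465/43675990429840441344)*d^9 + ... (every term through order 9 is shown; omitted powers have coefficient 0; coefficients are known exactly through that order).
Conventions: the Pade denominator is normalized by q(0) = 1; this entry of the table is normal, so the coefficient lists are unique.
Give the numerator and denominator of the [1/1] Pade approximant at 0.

The Pade approximant has numerator coefficients [1331/8064, 31394297/89865216]; denominator coefficients [1, -8007/5572].

Taylor coefficients needed (read off): a_0 = 1331/8064, a_1 = 264869/451584, a_2 = 3552439/4214784.
Write the denominator as Q(d) = 1 + q1*d. Requiring Q*f - P = O(d^3) with deg P <= 1 kills the coefficients of d^2..d^2 in Q*f:
  d^2: a_2 + q1*a_1 = 0, i.e. 3552439/4214784 + (264869/451584)*q1 = 0.
Solving this linear system: q1 = -8007/5572.
The numerator is Q*f truncated at degree 1: P0 = a_0 = 1331/8064; P1 = a_1 + q1*a_0 = 31394297/89865216.


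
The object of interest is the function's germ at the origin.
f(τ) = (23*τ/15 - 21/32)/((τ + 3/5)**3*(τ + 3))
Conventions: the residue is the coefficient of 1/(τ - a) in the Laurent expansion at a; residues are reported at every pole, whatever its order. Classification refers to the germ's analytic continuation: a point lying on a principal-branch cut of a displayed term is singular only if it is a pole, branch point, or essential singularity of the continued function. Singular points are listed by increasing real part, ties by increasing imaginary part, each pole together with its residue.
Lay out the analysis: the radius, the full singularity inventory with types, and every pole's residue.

Denominator factor (τ + 3): pole of order 1 at -3, modulus 3.
Denominator factor (τ + 3/5)^3: pole of order 3 at -3/5, modulus 3/5.
The radius of convergence is the smallest modulus among the singular points: 3/5.
At the order-1 pole -3 set g(τ) = (τ - (-3))*f(τ) = (23*τ/15 - 21/32)/(τ + 3/5)**3.
Simple pole: residue = g(a) at a = -3, which is 21025/55296.
At the order-3 pole -3/5 set g(τ) = (τ - (-3/5))^3*f(τ) = (23*τ/15 - 21/32)/(τ + 3).
Order-3 pole: residue = g''(a)/2; g''(-3/5) = -21025/27648, so the residue is -21025/55296.
List the singular points by increasing real part (a conjugate pair: the negative imaginary part first).

Radius of convergence at 0: 3/5.
At -3: a pole of order 1; residue 21025/55296.
At -3/5: a pole of order 3; residue -21025/55296.


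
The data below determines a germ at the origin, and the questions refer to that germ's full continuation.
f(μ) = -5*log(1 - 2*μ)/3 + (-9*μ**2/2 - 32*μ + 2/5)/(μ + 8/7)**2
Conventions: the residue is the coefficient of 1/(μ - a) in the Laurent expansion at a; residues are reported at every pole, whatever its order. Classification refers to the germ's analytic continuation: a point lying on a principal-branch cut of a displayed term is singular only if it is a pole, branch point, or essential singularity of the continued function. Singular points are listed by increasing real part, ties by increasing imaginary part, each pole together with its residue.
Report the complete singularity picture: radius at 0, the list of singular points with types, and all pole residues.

Denominator factor (μ + 8/7)^2: pole of order 2 at -8/7, modulus 8/7.
Branch term (-5/3)*log(1 - μ/(1/2)): its argument vanishes at μ = 1/2, a logarithmic branch point, modulus 1/2.
The radius of convergence is the smallest modulus among the singular points: 1/2.
The branch term is analytic at -8/7 and contributes nothing to the residue; only the rational part matters.
At the order-2 pole -8/7 set g(μ) = (μ - (-8/7))^2*(rational part) = -9*μ**2/2 - 32*μ + 2/5.
Order-2 pole: residue = g'(a); g'(-8/7) = -152/7, so the residue is -152/7.
List the singular points by increasing real part (a conjugate pair: the negative imaginary part first).

Radius of convergence at 0: 1/2.
At -8/7: a pole of order 2; residue -152/7.
At 1/2: a logarithmic branch point.


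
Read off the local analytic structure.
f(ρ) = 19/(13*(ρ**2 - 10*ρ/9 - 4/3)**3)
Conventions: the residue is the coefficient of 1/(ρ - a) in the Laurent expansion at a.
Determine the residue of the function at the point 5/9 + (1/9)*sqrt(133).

The factor ρ**2 - 10*ρ/9 - 4/3 splits as (ρ - a)(ρ - a') with a = 5/9 + (1/9)*sqrt(133), a' = 5/9 - (1/9)*sqrt(133). At the order-3 pole a set g(ρ) = (ρ - a)^3*f(ρ) = [19/13] / (ρ - a')^3.
Order-3 pole: residue = g''(a)/2; g''(5/9 + (1/9)*sqrt(133)) = (177147/12877592)*sqrt(133), so the residue is (177147/25755184)*sqrt(133).

The residue is (177147/25755184)*sqrt(133).


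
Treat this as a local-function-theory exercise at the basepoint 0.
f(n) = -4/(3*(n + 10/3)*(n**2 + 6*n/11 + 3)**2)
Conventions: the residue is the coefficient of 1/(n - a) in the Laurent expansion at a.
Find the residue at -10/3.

At the order-1 pole -10/3 set g(n) = (n - (-10/3))*f(n) = -4/(3*(n**2 + 6*n/11 + 3)**2).
Simple pole: residue = g(a) at a = -10/3, which is -13068/1481089.

The residue is -13068/1481089.


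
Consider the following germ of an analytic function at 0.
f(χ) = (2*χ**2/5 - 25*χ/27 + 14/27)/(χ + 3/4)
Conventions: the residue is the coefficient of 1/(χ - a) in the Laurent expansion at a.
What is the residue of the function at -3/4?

The residue is 1553/1080.

At the order-1 pole -3/4 set g(χ) = (χ - (-3/4))*f(χ) = 2*χ**2/5 - 25*χ/27 + 14/27.
Simple pole: residue = g(a) at a = -3/4, which is 1553/1080.


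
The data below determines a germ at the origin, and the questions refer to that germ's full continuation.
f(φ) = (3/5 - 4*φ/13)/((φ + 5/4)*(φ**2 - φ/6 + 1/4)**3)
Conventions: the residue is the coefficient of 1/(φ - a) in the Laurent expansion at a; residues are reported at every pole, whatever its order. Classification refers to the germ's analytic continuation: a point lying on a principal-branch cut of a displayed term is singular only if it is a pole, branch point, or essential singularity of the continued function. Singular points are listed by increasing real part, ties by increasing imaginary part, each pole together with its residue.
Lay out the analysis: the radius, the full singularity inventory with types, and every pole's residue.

Radius of convergence at 0: 1/2.
At -5/4: a pole of order 1; residue 7077888/59323745.
At (1/12) - ((1/12)*sqrt(35))*i: a pole of order 3; residue (-3538944/59323745) + ((186310132992/363357938125)*sqrt(35))*i.
At (1/12) + ((1/12)*sqrt(35))*i: a pole of order 3; residue (-3538944/59323745) - ((186310132992/363357938125)*sqrt(35))*i.


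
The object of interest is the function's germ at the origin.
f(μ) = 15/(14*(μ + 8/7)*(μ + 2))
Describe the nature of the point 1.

Denominator factors: μ + 2 = 3 at μ = 1; μ + 8/7 = 15/7 at μ = 1 — none vanishes.
So the germ continues analytically to 1.

The point is a regular point.


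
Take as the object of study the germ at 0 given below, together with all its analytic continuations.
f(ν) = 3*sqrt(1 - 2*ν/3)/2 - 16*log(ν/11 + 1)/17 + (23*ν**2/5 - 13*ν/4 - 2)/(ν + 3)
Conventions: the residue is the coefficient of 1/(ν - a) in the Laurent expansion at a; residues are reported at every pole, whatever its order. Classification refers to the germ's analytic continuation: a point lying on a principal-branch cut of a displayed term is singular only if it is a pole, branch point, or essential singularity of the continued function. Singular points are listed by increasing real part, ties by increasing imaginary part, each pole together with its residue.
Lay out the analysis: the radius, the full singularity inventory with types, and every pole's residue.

Radius of convergence at 0: 3/2.
At -11: a logarithmic branch point.
At -3: a pole of order 1; residue 983/20.
At 3/2: an algebraic (square-root) branch point.

Denominator factor (ν + 3): pole of order 1 at -3, modulus 3.
Branch term (-16/17)*log(1 - ν/(-11)): its argument vanishes at ν = -11, a logarithmic branch point, modulus 11.
Branch term (3/2)*sqrt(1 - ν/(3/2)): its argument vanishes at ν = 3/2, a square-root branch point, modulus 3/2.
The radius of convergence is the smallest modulus among the singular points: 3/2.
The branch terms are analytic at -3 and contribute nothing to the residue; only the rational part matters.
At the order-1 pole -3 set g(ν) = (ν - (-3))*(rational part) = 23*ν**2/5 - 13*ν/4 - 2.
Simple pole: residue = g(a) at a = -3, which is 983/20.
List the singular points by increasing real part (a conjugate pair: the negative imaginary part first).


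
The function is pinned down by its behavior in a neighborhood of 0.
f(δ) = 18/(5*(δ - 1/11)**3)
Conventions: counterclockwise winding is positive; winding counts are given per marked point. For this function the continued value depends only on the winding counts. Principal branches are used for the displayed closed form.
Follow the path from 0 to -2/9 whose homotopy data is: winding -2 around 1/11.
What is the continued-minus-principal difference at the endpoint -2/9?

Continued minus principal equals 0.

The function is rational, hence single-valued: continuing it around any pole returns the same value, so the difference is 0.


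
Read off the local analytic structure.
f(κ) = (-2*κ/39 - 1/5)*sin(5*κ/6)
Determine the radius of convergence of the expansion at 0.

The radius of convergence is infinite.

The factor sin(5*κ/6) is entire and contributes no finite singular point.
The polynomial part has no poles.
No finite singular points: the Taylor series at 0 converges everywhere.


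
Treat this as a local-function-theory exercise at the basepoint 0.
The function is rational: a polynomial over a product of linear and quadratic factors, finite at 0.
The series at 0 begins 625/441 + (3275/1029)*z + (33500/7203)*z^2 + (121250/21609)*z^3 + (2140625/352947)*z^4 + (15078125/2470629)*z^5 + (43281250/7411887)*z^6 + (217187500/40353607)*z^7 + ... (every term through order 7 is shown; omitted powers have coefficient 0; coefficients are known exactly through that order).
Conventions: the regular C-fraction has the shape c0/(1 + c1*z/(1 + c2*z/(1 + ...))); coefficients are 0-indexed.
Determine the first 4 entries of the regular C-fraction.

Taylor coefficients (read off): a_0 = 625/441, a_1 = 3275/1029, a_2 = 33500/7203, a_3 = 121250/21609.
c0 = a_0 = 625/441. Peel one level at a time: if S = 1 + c*z/S' with S'(0) = 1, then c is the z-coefficient of S and S' = c*z/(S - 1).
S_1 = c0/f = 1 + (-393/175)*z + (1101/625)*z^2 + ...; c1 = -393/175.
S_2 = c1*z/(S_1 - 1) = 1 + (2569/3275)*z + (939350/2522667)*z^2 + ...; c2 = 2569/3275.
S_3 = c2*z/(S_2 - 1) = 1 + (-23483750/49471233)*z + ...; c3 = -23483750/49471233.

The regular C-fraction coefficients are [625/441, -393/175, 2569/3275, -23483750/49471233].


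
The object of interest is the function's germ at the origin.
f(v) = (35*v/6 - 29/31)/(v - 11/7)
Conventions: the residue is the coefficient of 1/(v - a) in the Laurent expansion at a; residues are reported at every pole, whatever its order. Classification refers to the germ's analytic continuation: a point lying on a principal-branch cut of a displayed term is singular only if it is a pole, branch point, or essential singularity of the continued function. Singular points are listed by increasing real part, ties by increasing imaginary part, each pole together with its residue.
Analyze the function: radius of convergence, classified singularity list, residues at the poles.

Denominator factor (v - 11/7): pole of order 1 at 11/7, modulus 11/7.
The radius of convergence is the smallest modulus among the singular points: 11/7.
At the order-1 pole 11/7 set g(v) = (v - (11/7))*f(v) = 35*v/6 - 29/31.
Simple pole: residue = g(a) at a = 11/7, which is 1531/186.

Radius of convergence at 0: 11/7.
At 11/7: a pole of order 1; residue 1531/186.


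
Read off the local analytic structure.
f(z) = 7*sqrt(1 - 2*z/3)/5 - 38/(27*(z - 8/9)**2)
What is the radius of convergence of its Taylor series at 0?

Denominator factor (z - 8/9)^2: pole of order 2 at 8/9, modulus 8/9.
Branch term (7/5)*sqrt(1 - z/(3/2)): its argument vanishes at z = 3/2, a square-root branch point, modulus 3/2.
The radius of convergence is the smallest modulus among the singular points: 8/9.

The radius of convergence is 8/9.


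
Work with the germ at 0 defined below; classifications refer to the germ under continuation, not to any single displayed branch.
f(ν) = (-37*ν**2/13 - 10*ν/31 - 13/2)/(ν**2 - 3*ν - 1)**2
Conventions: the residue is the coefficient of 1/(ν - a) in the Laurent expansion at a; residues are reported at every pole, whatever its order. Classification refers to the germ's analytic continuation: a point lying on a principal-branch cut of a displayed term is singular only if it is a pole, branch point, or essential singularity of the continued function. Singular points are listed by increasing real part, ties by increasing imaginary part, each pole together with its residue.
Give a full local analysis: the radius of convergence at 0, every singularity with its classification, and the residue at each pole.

Denominator factor (ν**2 - 3*ν - 1)^2: discriminant 13, real irrational roots 3/2 + (1/2)*sqrt(13) and 3/2 - (1/2)*sqrt(13); poles of order 2, moduli 3/2 + (1/2)*sqrt(13) and -3/2 + (1/2)*sqrt(13).
The radius of convergence is the smallest modulus among the singular points: -3/2 + (1/2)*sqrt(13).
The factor ν**2 - 3*ν - 1 splits as (ν - a)(ν - a') with a = 3/2 - (1/2)*sqrt(13), a' = 3/2 + (1/2)*sqrt(13). At the order-2 pole a set g(ν) = (ν - a)^2*f(ν) = [-37*ν**2/13 - 10*ν/31 - 13/2] / (ν - a')^2.
Order-2 pole: residue = g'(a); g'(3/2 - (1/2)*sqrt(13)) = -(3335/68107)*sqrt(13), so the residue is -(3335/68107)*sqrt(13).
The factor ν**2 - 3*ν - 1 splits as (ν - a)(ν - a') with a = 3/2 + (1/2)*sqrt(13), a' = 3/2 - (1/2)*sqrt(13). At the order-2 pole a set g(ν) = (ν - a)^2*f(ν) = [-37*ν**2/13 - 10*ν/31 - 13/2] / (ν - a')^2.
Order-2 pole: residue = g'(a); g'(3/2 + (1/2)*sqrt(13)) = (3335/68107)*sqrt(13), so the residue is (3335/68107)*sqrt(13).
List the singular points by increasing real part (a conjugate pair: the negative imaginary part first).

Radius of convergence at 0: -3/2 + (1/2)*sqrt(13).
At 3/2 - (1/2)*sqrt(13): a pole of order 2; residue -(3335/68107)*sqrt(13).
At 3/2 + (1/2)*sqrt(13): a pole of order 2; residue (3335/68107)*sqrt(13).


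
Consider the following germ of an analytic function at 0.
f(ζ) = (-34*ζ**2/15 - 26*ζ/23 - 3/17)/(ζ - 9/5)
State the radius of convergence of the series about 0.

The radius of convergence is 9/5.

Denominator factor (ζ - 9/5): pole of order 1 at 9/5, modulus 9/5.
The radius of convergence is the smallest modulus among the singular points: 9/5.


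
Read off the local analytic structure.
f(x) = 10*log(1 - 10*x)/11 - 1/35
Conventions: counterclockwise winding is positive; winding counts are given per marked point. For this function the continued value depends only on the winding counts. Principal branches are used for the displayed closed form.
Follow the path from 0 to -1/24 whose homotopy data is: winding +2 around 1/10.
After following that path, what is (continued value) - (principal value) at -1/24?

Continued minus principal equals (40/11)*pi*i.

The rational part is single-valued and drops out of the difference; each branch term changes only by its own monodromy.
(10/11)*log(1 - x/(1/10)): each positive loop around 1/10 adds 2*pi*i to the log, so winding +2 contributes (10/11)*(2)*2*pi*i = (40/11)*pi*i.
Summing the contributions at x = -1/24 gives (40/11)*pi*i.


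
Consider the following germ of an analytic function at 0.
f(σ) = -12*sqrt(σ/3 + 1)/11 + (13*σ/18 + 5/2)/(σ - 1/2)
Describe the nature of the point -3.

The point is an algebraic (square-root) branch point.

The term (-12/11)*sqrt(1 - σ/(-3)) has argument 1 - -3/(-3) = 0 at -3: a square-root (algebraic, two-sheeted) branch point; the remaining terms are analytic or single-valued there.


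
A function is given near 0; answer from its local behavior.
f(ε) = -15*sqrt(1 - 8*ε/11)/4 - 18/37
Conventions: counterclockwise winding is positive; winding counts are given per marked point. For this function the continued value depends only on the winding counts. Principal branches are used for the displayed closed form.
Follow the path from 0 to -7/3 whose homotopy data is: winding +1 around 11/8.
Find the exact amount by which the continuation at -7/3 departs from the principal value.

The rational part is single-valued and drops out of the difference; each branch term changes only by its own monodromy.
(-15/4)*sqrt(1 - ε/(11/8)): winding +1 is odd, the square root flips sign, contributing -2*(-15/4)*sqrt(1 - (-7/3)/(11/8)) = -2*(-15/4)*sqrt(89/33) = (5/22)*sqrt(2937).
Summing the contributions at ε = -7/3 gives (5/22)*sqrt(2937).

Continued minus principal equals (5/22)*sqrt(2937).


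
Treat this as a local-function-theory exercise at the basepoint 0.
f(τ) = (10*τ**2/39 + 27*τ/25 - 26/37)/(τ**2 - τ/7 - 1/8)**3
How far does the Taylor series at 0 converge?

The radius of convergence is -1/14 + (1/28)*sqrt(102).

Denominator factor (τ**2 - τ/7 - 1/8)^3: discriminant 51/98, real irrational roots 1/14 + (1/28)*sqrt(102) and 1/14 - (1/28)*sqrt(102); poles of order 3, moduli 1/14 + (1/28)*sqrt(102) and -1/14 + (1/28)*sqrt(102).
The radius of convergence is the smallest modulus among the singular points: -1/14 + (1/28)*sqrt(102).


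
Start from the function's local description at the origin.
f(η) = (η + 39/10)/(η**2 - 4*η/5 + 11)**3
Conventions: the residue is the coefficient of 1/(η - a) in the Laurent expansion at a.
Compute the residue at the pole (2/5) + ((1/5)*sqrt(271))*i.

The residue is -((80625/636880352)*sqrt(271))*i.

The factor η**2 - 4*η/5 + 11 splits as (η - a)(η - a') with a = (2/5) + ((1/5)*sqrt(271))*i, a' = (2/5) - ((1/5)*sqrt(271))*i. At the order-3 pole a set g(η) = (η - a)^3*f(η) = [η + 39/10] / (η - a')^3.
Order-3 pole: residue = g''(a)/2; g''((2/5) + ((1/5)*sqrt(271))*i) = -((80625/318440176)*sqrt(271))*i, so the residue is -((80625/636880352)*sqrt(271))*i.


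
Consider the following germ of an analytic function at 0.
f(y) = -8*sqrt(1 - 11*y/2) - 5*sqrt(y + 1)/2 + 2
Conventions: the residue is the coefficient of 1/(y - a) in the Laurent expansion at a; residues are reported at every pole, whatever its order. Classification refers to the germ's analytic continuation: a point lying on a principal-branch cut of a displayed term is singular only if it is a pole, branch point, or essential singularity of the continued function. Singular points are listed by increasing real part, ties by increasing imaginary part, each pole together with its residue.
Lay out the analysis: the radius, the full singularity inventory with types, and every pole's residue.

Branch term (-5/2)*sqrt(1 - y/(-1)): its argument vanishes at y = -1, a square-root branch point, modulus 1.
Branch term (-8)*sqrt(1 - y/(2/11)): its argument vanishes at y = 2/11, a square-root branch point, modulus 2/11.
The radius of convergence is the smallest modulus among the singular points: 2/11.
List the singular points by increasing real part (a conjugate pair: the negative imaginary part first).

Radius of convergence at 0: 2/11.
At -1: an algebraic (square-root) branch point.
At 2/11: an algebraic (square-root) branch point.


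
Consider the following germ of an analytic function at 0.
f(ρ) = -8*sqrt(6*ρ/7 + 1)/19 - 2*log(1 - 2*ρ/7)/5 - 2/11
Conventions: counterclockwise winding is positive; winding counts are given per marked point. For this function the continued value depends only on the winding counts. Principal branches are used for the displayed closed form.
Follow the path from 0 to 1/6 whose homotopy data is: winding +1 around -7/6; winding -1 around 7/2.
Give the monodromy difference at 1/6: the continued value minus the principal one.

The rational part is single-valued and drops out of the difference; each branch term changes only by its own monodromy.
(-8/19)*sqrt(1 - ρ/(-7/6)): winding +1 is odd, the square root flips sign, contributing -2*(-8/19)*sqrt(1 - (1/6)/(-7/6)) = -2*(-8/19)*sqrt(8/7) = (32/133)*sqrt(14).
(-2/5)*log(1 - ρ/(7/2)): each positive loop around 7/2 adds 2*pi*i to the log, so winding -1 contributes (-2/5)*(-1)*2*pi*i = (4/5)*pi*i.
Summing the contributions at ρ = 1/6 gives ((32/133)*sqrt(14)) + ((4/5)*pi)*i.

Continued minus principal equals ((32/133)*sqrt(14)) + ((4/5)*pi)*i.


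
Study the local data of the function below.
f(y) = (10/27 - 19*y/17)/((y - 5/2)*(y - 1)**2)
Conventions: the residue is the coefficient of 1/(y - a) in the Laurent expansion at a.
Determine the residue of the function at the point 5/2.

The residue is -4450/4131.

At the order-1 pole 5/2 set g(y) = (y - (5/2))*f(y) = (10/27 - 19*y/17)/(y - 1)**2.
Simple pole: residue = g(a) at a = 5/2, which is -4450/4131.


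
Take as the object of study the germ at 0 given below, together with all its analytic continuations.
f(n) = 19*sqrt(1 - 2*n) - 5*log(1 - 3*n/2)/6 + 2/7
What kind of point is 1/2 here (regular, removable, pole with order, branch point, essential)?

The term (19)*sqrt(1 - n/(1/2)) has argument 1 - 1/2/(1/2) = 0 at 1/2: a square-root (algebraic, two-sheeted) branch point; the remaining terms are analytic or single-valued there.

The point is an algebraic (square-root) branch point.


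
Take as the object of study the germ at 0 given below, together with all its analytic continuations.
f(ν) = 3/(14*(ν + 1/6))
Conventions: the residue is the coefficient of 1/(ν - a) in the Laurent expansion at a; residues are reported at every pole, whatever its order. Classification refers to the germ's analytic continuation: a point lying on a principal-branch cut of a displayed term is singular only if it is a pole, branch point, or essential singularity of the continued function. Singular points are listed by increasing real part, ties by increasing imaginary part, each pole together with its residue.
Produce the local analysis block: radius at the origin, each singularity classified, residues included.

Radius of convergence at 0: 1/6.
At -1/6: a pole of order 1; residue 3/14.

Denominator factor (ν + 1/6): pole of order 1 at -1/6, modulus 1/6.
The radius of convergence is the smallest modulus among the singular points: 1/6.
At the order-1 pole -1/6 set g(ν) = (ν - (-1/6))*f(ν) = 3/14.
Simple pole: residue = g(a) at a = -1/6, which is 3/14.


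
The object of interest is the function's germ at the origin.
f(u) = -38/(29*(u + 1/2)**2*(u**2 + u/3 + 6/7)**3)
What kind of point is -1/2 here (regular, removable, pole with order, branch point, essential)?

The denominator factor u + 1/2 vanishes at -1/2 and appears to the power 2; the numerator there equals -38/29, nonzero, and no other factor vanishes.
Hence a pole whose order is the multiplicity, 2.

The point is a pole of order 2.


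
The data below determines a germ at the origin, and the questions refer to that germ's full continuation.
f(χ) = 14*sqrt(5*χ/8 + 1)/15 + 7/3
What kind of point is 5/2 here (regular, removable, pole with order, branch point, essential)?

The point is a regular point.

There is no denominator, hence no pole anywhere.
Branch term sqrt(1 - χ/(-8/5)): argument at 5/2 is 41/16, nonzero, so 5/2 is not its branch point (a point on a principal cut is still regular for the continued germ).
So the germ continues analytically to 5/2.


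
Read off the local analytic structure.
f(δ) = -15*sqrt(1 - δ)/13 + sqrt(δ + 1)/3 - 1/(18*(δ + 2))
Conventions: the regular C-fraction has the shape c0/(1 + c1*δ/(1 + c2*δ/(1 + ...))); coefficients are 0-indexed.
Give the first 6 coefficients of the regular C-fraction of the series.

The regular C-fraction coefficients are [-397/468, 709/794, -286872/281473, -7407623/67797416, 36395097/1784248216, 9410537135/638548298].

Taylor coefficients (expand at 0): a_0 = -397/468, a_1 = 709/936, a_2 = 179/1872, a_3 = 361/3744, a_4 = 227/7488, a_5 = 311/7488.
c0 = a_0 = -397/468. Peel one level at a time: if S = 1 + c*δ/S' with S'(0) = 1, then c is the δ-coefficient of S and S' = c*δ/(S - 1).
S_1 = c0/f = 1 + (709/794)*δ + (143436/157609)*δ^2 + ...; c1 = 709/794.
S_2 = c1*δ/(S_1 - 1) = 1 + (-286872/281473)*δ + (-55977/502681)*δ^2 + ...; c2 = -286872/281473.
S_3 = c2*δ/(S_2 - 1) = 1 + (-7407623/67797416)*δ + (20379201/9143949376)*δ^2 + ...; c3 = -7407623/67797416.
S_4 = c3*δ/(S_3 - 1) = 1 + (36395097/1784248216)*δ + (-1674576465/5570532496)*δ^2 + ...; c4 = 36395097/1784248216.
S_5 = c4*δ/(S_4 - 1) = 1 + (9410537135/638548298)*δ + ...; c5 = 9410537135/638548298.


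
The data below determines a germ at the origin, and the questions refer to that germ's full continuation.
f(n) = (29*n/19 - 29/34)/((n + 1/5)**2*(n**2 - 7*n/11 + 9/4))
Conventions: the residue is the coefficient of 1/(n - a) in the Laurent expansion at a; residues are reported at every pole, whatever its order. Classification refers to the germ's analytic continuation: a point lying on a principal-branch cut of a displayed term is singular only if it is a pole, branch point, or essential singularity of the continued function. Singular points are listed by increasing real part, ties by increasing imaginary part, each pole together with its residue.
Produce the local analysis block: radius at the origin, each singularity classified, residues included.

Denominator factor (n**2 - 7*n/11 + 9/4): discriminant -1040/121, complex-conjugate roots (7/22) + ((2/11)*sqrt(65))*i and (7/22) - ((2/11)*sqrt(65))*i; poles of order 1, moduli 3/2 and 3/2.
Denominator factor (n + 1/5)^2: pole of order 2 at -1/5, modulus 1/5.
The radius of convergence is the smallest modulus among the singular points: 1/5.
At the order-2 pole -1/5 set g(n) = (n - (-1/5))^2*f(n) = (29*n/19 - 29/34)/(n**2 - 7*n/11 + 9/4).
Order-2 pole: residue = g'(a); g'(-1/5) = 972854300/2283700763, so the residue is 972854300/2283700763.
The factor n**2 - 7*n/11 + 9/4 splits as (n - a)(n - a') with a = (7/22) - ((2/11)*sqrt(65))*i, a' = (7/22) + ((2/11)*sqrt(65))*i. At the order-1 pole a set g(n) = (n - a)*f(n) = [(29*n/19 - 29/34)/(n + 1/5)**2] / (n - a').
Simple pole: residue = g(a) at a = (7/22) - ((2/11)*sqrt(65))*i, which is (-486427150/2283700763) + ((879076275/29688109919)*sqrt(65))*i.
The factor n**2 - 7*n/11 + 9/4 splits as (n - a)(n - a') with a = (7/22) + ((2/11)*sqrt(65))*i, a' = (7/22) - ((2/11)*sqrt(65))*i. At the order-1 pole a set g(n) = (n - a)*f(n) = [(29*n/19 - 29/34)/(n + 1/5)**2] / (n - a').
Simple pole: residue = g(a) at a = (7/22) + ((2/11)*sqrt(65))*i, which is (-486427150/2283700763) - ((879076275/29688109919)*sqrt(65))*i.
List the singular points by increasing real part (a conjugate pair: the negative imaginary part first).

Radius of convergence at 0: 1/5.
At -1/5: a pole of order 2; residue 972854300/2283700763.
At (7/22) - ((2/11)*sqrt(65))*i: a pole of order 1; residue (-486427150/2283700763) + ((879076275/29688109919)*sqrt(65))*i.
At (7/22) + ((2/11)*sqrt(65))*i: a pole of order 1; residue (-486427150/2283700763) - ((879076275/29688109919)*sqrt(65))*i.


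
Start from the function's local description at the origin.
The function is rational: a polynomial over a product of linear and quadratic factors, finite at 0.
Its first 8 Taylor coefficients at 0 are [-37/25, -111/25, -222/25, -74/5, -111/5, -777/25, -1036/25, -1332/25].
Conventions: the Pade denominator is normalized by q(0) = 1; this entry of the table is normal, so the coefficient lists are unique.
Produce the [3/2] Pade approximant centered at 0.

Taylor coefficients needed (read off): a_0 = -37/25, a_1 = -111/25, a_2 = -222/25, a_3 = -74/5, a_4 = -111/5, a_5 = -777/25.
Write the denominator as Q(x) = 1 + q1*x + q2*x^2. Requiring Q*f - P = O(x^6) with deg P <= 3 kills the coefficients of x^4..x^5 in Q*f:
  x^4: a_4 + q1*a_3 + q2*a_2 = 0, i.e. -111/5 + (-74/5)*q1 + (-222/25)*q2 = 0.
  x^5: a_5 + q1*a_4 + q2*a_3 = 0, i.e. -777/25 + (-111/5)*q1 + (-74/5)*q2 = 0.
Solving this linear system: q1 = -12/5, q2 = 3/2.
The numerator is Q*f truncated at degree 3: P0 = a_0 = -37/25; P1 = a_1 + q1*a_0 = -111/125; P2 = a_2 + q1*a_1 + q2*a_0 = -111/250; P3 = a_3 + q1*a_2 + q2*a_1 = -37/250.

The Pade approximant has numerator coefficients [-37/25, -111/125, -111/250, -37/250]; denominator coefficients [1, -12/5, 3/2].
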